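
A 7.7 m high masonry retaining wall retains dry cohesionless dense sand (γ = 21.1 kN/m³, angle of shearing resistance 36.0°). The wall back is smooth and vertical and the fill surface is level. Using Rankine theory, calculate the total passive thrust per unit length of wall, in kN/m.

2410 kN/m

K_p = tan²(45° + φ/2) = 3.852.
P_p = ½ K_p γ H² = 0.5 × 3.852 × 21.1 × 7.7² = 2409 kN/m.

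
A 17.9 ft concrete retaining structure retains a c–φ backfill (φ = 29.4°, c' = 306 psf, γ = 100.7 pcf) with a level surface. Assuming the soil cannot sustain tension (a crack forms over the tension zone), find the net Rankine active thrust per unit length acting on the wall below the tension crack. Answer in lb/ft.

967 lb/ft

K_a = 0.3415; √K_a = 0.5844.
Tension-crack depth z_c = 2c/(γ√K_a) = 2×306/(100.7×0.5844) = 10.40 ft.
σ_a at base = K_a γ H − 2c√K_a = 0.3415×100.7×17.9 − 2×306×0.5844 = 257.9 psf.
P_a = ½ × 257.9 × (H − z_c) = 0.5×257.9×7.500 = 967.0 lb/ft.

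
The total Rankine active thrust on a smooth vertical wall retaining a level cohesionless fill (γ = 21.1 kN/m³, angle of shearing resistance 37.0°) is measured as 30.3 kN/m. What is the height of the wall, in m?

K_a = 0.2486. P_a = ½ K_a γ H² ⇒ H = √(2P_a/(K_a γ)).
H = √(2×30.3/(0.2486×21.1)) = 3.399 m.

3.40 m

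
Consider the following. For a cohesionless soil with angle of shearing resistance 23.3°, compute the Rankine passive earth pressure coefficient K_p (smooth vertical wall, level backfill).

2.31

K_p = (1 + sin φ)/(1 − sin φ) = tan²(45° + 23.3°/2) = 2.309.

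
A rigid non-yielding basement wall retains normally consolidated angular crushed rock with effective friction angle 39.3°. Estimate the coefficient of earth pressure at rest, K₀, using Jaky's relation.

K₀ = 1 − sin φ' = 1 − sin 39.3° = 0.3666.

0.367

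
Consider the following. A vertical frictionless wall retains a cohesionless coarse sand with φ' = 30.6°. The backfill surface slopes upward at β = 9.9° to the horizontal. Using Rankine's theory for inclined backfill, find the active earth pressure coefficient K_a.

K_a = cos β · (cos β − √(cos²β − cos²φ)) / (cos β + √(cos²β − cos²φ)).
cos β = 0.9851, cos φ = 0.8607, √(cos²β − cos²φ) = 0.4791.
K_a = 0.9851 × (0.9851 − 0.4791)/(0.9851 + 0.4791) = 0.3404.

0.340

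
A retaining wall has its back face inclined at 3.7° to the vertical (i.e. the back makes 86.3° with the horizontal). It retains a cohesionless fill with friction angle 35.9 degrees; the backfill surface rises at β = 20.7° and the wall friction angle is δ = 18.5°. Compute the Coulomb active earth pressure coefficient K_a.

0.349

K_a = sin²(α+φ) / [sin²α · sin(α−δ) · (1 + √{sin(φ+δ)sin(φ−β) / (sin(α−δ)sin(α+β))})²].
With α = 86.3°, φ = 35.9°, δ = 18.5°, β = 20.7°: K_a = 0.3495.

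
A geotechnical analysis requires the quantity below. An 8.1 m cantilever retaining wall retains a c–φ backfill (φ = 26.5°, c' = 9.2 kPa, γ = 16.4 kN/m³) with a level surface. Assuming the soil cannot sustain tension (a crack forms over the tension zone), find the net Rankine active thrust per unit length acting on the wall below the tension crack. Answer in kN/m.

124 kN/m

K_a = 0.3829; √K_a = 0.6188.
Tension-crack depth z_c = 2c/(γ√K_a) = 2×9.2/(16.4×0.6188) = 1.813 m.
σ_a at base = K_a γ H − 2c√K_a = 0.3829×16.4×8.1 − 2×9.2×0.6188 = 39.48 kPa.
P_a = ½ × 39.48 × (H − z_c) = 0.5×39.48×6.287 = 124.1 kN/m.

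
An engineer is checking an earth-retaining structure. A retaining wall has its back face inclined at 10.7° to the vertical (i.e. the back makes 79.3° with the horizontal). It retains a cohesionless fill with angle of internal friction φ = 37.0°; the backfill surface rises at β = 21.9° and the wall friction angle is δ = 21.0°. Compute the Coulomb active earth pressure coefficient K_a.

0.427

K_a = sin²(α+φ) / [sin²α · sin(α−δ) · (1 + √{sin(φ+δ)sin(φ−β) / (sin(α−δ)sin(α+β))})²].
With α = 79.3°, φ = 37.0°, δ = 21.0°, β = 21.9°: K_a = 0.4265.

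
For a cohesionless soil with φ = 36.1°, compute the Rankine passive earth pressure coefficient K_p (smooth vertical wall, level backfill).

3.87

K_p = (1 + sin φ)/(1 − sin φ) = tan²(45° + 36.1°/2) = 3.869.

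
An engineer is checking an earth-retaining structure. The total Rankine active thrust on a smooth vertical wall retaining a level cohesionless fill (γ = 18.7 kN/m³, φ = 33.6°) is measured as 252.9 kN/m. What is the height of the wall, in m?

K_a = 0.2875. P_a = ½ K_a γ H² ⇒ H = √(2P_a/(K_a γ)).
H = √(2×252.9/(0.2875×18.7)) = 9.699 m.

9.70 m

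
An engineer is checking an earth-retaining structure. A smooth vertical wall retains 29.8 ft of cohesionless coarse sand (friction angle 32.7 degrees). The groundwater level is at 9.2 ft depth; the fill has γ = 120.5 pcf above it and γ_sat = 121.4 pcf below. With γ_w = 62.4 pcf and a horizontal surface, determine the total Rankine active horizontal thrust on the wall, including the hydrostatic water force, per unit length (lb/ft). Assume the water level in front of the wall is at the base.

K_a = tan²(45° − φ/2) = 0.2985.
γ' = 121.4 − 62.4 = 59.00 pcf. Depth below WT = 20.6 ft.
σ'_h at WT = K_a γ d_w = 330.9 psf; at base = 330.9 + K_a γ' × 20.6 = 693.7 psf.
P₁ (0–9.2 ft) = ½×330.9×9.2 = 1522. P₂ (9.2–29.8 ft) = ½(330.9+693.7)×20.6 = 10550.
P_w = ½ γ_w h₂² = 0.5×62.4×20.6² = 13240. Total = 1522+10550+13240 = 25320 lb/ft.

25300 lb/ft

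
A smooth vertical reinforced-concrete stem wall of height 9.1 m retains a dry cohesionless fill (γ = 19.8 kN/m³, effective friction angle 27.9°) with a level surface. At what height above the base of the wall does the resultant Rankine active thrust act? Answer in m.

3.03 m

K_a = 0.3625.
The pressure distribution is triangular, so the resultant acts at H/3 above the base = 9.1/3 = 3.033 m.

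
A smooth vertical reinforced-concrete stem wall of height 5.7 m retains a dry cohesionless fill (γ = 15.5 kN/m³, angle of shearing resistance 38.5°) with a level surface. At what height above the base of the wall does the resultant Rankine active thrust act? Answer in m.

1.90 m

K_a = 0.2327.
The pressure distribution is triangular, so the resultant acts at H/3 above the base = 5.7/3 = 1.900 m.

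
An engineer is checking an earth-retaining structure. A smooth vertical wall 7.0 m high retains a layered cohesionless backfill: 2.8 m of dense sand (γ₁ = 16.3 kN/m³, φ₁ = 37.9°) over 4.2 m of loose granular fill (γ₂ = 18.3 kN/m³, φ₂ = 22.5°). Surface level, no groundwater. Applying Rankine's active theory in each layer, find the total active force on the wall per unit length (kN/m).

173 kN/m

K_a1 = tan²(45°−37.9°/2) = 0.2389; K_a2 = tan²(45°−22.5°/2) = 0.4465.
Layer 1: σ at base = K_a1 γ₁ h₁ = 10.91 kPa; P₁ = ½×10.91×2.8 = 15.27.
Layer 2: σ_v at top = γ₁h₁ = 45.64; σ_h top = K_a2×45.64 = 20.38; σ_h base = K_a2×(45.64+18.3×4.2) = 54.69.
P₂ = ½(20.38+54.69)×4.2 = 157.6. Total P_a = 15.27+157.6 = 172.9 kN/m.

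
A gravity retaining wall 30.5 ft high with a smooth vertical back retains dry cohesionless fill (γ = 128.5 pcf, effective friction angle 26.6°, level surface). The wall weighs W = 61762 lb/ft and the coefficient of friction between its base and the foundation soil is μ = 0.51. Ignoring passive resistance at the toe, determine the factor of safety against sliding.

K_a = tan²(45° − 26.6°/2) = 0.3814.
P_a = ½K_aγH² = 0.5×0.3814×128.5×30.5² = 22800 lb/ft, acting at H/3 = 10.17 ft above the base.
FS_sliding = μW / P_a = 0.51×61762 / 22800 = 1.382.

1.38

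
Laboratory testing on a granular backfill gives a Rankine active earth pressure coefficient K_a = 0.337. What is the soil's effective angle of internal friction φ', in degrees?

29.7°

K_a = tan²(45° − φ/2) ⇒ 45° − φ/2 = arctan(√0.337) = 30.14°.
φ = 2(45° − 30.14°) = 29.73°.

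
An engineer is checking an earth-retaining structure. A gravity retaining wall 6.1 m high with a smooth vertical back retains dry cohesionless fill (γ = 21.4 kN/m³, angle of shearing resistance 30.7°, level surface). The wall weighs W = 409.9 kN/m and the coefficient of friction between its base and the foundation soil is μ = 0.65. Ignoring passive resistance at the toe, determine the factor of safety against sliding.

K_a = tan²(45° − 30.7°/2) = 0.3240.
P_a = ½K_aγH² = 0.5×0.3240×21.4×6.1² = 129.0 kN/m, acting at H/3 = 2.033 m above the base.
FS_sliding = μW / P_a = 0.65×409.9 / 129.0 = 2.065.

2.07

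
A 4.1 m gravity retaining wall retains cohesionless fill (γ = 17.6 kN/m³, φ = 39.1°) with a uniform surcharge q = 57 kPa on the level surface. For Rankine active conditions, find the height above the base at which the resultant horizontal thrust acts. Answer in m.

1.79 m

K_a = 0.2265.
Triangular part P₁ = ½K_aγH² = 33.50 at H/3 = 1.367 m; rectangular part P₂ = K_a q H = 52.93 at H/2 = 2.050 m.
ȳ = (P₁·1.367 + P₂·2.050)/(P₁+P₂) = 1.785 m.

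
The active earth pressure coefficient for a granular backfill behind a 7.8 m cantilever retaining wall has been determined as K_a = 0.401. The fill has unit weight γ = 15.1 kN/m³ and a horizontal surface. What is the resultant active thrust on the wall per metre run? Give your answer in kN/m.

P = ½ K_a γ H² = 0.5 × 0.401 × 15.1 × 7.8² = 184.2 kN/m.

184 kN/m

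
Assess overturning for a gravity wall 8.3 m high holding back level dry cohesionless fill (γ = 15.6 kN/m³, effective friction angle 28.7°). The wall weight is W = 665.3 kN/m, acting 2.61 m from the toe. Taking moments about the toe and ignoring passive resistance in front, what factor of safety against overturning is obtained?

3.33

K_a = tan²(45° − 28.7°/2) = 0.3511.
P_a = ½K_aγH² = 0.5×0.3511×15.6×8.3² = 188.7 kN/m, acting at H/3 = 2.767 m above the base.
Overturning moment M_o = P_a × H/3 = 188.7 × 2.767 = 522.0.
Resisting moment M_r = W × 2.61 = 665.3 × 2.61 = 1736.
FS_overturning = M_r/M_o = 1736/522.0 = 3.326.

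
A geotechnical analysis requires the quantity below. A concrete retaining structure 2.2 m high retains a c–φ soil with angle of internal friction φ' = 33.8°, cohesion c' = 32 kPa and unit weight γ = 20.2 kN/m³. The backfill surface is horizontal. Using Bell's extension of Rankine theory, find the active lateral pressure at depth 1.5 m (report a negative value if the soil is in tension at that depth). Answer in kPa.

-25.5 kPa

K_a = (1 − sin φ)/(1 + sin φ) = 0.2851.
σ_a = K_a γ z − 2c√K_a = 0.2851×20.2×1.5 − 2×32×0.5340 = -25.53 kPa.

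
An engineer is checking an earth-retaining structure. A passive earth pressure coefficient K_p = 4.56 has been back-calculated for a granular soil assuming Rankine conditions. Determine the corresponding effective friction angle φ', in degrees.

K_p = (1+sin φ)/(1−sin φ) ⇒ sin φ = (K_p − 1)/(K_p + 1) = 0.6403.
φ = arcsin(0.6403) = 39.81°.

39.8°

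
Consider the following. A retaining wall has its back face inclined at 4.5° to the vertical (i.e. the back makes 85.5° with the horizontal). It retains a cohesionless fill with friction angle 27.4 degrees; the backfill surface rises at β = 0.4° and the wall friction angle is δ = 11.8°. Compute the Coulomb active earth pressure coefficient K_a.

K_a = sin²(α+φ) / [sin²α · sin(α−δ) · (1 + √{sin(φ+δ)sin(φ−β) / (sin(α−δ)sin(α+β))})²].
With α = 85.5°, φ = 27.4°, δ = 11.8°, β = 0.4°: K_a = 0.3715.

0.371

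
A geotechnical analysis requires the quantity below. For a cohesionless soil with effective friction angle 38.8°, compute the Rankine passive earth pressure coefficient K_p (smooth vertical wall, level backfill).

K_p = (1 + sin φ)/(1 − sin φ) = tan²(45° + 38.8°/2) = 4.356.

4.36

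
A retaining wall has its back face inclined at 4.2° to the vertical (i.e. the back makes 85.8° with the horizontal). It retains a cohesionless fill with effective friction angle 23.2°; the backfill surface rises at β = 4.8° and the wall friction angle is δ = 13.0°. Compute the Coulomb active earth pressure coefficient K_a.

K_a = sin²(α+φ) / [sin²α · sin(α−δ) · (1 + √{sin(φ+δ)sin(φ−β) / (sin(α−δ)sin(α+β))})²].
With α = 85.8°, φ = 23.2°, δ = 13.0°, β = 4.8°: K_a = 0.4526.

0.453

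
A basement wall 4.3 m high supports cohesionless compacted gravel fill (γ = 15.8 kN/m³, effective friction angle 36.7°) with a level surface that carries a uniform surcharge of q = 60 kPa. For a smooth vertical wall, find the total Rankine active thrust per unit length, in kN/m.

K_a = tan²(45° − φ/2) = 0.2519.
Soil triangle: ½ K_a γ H² = 0.5×0.2519×15.8×4.3² = 36.79 kN/m.
Surcharge rectangle: K_a q H = 0.2519×60×4.3 = 64.98 kN/m.
Total = 36.79 + 64.98 = 101.8 kN/m.

102 kN/m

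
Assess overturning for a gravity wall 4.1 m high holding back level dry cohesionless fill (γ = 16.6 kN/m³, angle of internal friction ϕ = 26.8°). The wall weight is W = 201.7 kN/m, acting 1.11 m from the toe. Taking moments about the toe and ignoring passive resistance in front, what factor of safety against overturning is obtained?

3.10

K_a = tan²(45° − 26.8°/2) = 0.3785.
P_a = ½K_aγH² = 0.5×0.3785×16.6×4.1² = 52.81 kN/m, acting at H/3 = 1.367 m above the base.
Overturning moment M_o = P_a × H/3 = 52.81 × 1.367 = 72.17.
Resisting moment M_r = W × 1.11 = 201.7 × 1.11 = 223.9.
FS_overturning = M_r/M_o = 223.9/72.17 = 3.102.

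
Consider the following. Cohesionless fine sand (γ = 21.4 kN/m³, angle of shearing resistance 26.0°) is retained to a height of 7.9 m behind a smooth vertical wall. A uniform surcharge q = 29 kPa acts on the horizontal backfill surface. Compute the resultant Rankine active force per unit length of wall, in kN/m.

K_a = tan²(45° − φ/2) = 0.3905.
Soil triangle: ½ K_a γ H² = 0.5×0.3905×21.4×7.9² = 260.7 kN/m.
Surcharge rectangle: K_a q H = 0.3905×29×7.9 = 89.45 kN/m.
Total = 260.7 + 89.45 = 350.2 kN/m.

350 kN/m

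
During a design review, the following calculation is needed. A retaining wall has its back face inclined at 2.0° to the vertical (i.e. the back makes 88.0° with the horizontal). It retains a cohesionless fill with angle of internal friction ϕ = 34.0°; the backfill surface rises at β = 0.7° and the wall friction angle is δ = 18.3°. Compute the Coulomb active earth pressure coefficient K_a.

0.272

K_a = sin²(α+φ) / [sin²α · sin(α−δ) · (1 + √{sin(φ+δ)sin(φ−β) / (sin(α−δ)sin(α+β))})²].
With α = 88.0°, φ = 34.0°, δ = 18.3°, β = 0.7°: K_a = 0.2718.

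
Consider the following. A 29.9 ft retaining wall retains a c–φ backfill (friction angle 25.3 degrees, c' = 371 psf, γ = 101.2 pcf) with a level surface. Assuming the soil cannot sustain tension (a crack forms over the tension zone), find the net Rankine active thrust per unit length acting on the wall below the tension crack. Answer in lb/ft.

K_a = 0.4012; √K_a = 0.6334.
Tension-crack depth z_c = 2c/(γ√K_a) = 2×371/(101.2×0.6334) = 11.58 ft.
σ_a at base = K_a γ H − 2c√K_a = 0.4012×101.2×29.9 − 2×371×0.6334 = 744.0 psf.
P_a = ½ × 744.0 × (H − z_c) = 0.5×744.0×18.32 = 6816 lb/ft.

6820 lb/ft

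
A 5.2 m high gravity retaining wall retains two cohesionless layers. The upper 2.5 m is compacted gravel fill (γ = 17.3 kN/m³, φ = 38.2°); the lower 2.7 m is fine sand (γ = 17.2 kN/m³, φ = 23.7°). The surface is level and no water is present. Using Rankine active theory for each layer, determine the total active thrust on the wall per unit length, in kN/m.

K_a1 = tan²(45°−38.2°/2) = 0.2358; K_a2 = tan²(45°−23.7°/2) = 0.4266.
Layer 1: σ at base = K_a1 γ₁ h₁ = 10.20 kPa; P₁ = ½×10.20×2.5 = 12.75.
Layer 2: σ_v at top = γ₁h₁ = 43.25; σ_h top = K_a2×43.25 = 18.45; σ_h base = K_a2×(43.25+17.2×2.7) = 38.26.
P₂ = ½(18.45+38.26)×2.7 = 76.56. Total P_a = 12.75+76.56 = 89.31 kN/m.

89.3 kN/m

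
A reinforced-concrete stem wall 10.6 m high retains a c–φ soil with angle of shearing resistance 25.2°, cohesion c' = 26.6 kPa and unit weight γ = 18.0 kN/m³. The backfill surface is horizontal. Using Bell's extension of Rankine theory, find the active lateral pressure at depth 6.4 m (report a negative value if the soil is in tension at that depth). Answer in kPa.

K_a = (1 − sin φ)/(1 + sin φ) = 0.4027.
σ_a = K_a γ z − 2c√K_a = 0.4027×18.0×6.4 − 2×26.6×0.6346 = 12.63 kPa.

12.6 kPa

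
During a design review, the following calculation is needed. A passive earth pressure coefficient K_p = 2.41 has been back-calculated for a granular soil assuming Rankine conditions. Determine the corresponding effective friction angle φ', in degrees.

24.4°

K_p = (1+sin φ)/(1−sin φ) ⇒ sin φ = (K_p − 1)/(K_p + 1) = 0.4135.
φ = arcsin(0.4135) = 24.42°.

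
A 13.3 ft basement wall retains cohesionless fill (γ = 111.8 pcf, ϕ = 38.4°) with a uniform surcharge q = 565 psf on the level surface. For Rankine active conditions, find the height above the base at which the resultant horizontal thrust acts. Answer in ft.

K_a = 0.2337.
Triangular part P₁ = ½K_aγH² = 2311 at H/3 = 4.433 ft; rectangular part P₂ = K_a q H = 1756 at H/2 = 6.650 ft.
ȳ = (P₁·4.433 + P₂·6.650)/(P₁+P₂) = 5.390 ft.

5.39 ft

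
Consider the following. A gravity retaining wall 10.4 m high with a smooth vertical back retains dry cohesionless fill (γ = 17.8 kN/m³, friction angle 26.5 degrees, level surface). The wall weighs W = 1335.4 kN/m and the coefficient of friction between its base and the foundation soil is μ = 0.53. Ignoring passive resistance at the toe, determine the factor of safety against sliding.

K_a = tan²(45° − 26.5°/2) = 0.3829.
P_a = ½K_aγH² = 0.5×0.3829×17.8×10.4² = 368.6 kN/m, acting at H/3 = 3.467 m above the base.
FS_sliding = μW / P_a = 0.53×1335.4 / 368.6 = 1.920.

1.92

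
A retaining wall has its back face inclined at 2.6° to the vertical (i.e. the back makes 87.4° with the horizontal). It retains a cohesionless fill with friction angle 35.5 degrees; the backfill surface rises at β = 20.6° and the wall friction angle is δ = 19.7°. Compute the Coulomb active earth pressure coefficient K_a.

K_a = sin²(α+φ) / [sin²α · sin(α−δ) · (1 + √{sin(φ+δ)sin(φ−β) / (sin(α−δ)sin(α+β))})²].
With α = 87.4°, φ = 35.5°, δ = 19.7°, β = 20.6°: K_a = 0.3440.

0.344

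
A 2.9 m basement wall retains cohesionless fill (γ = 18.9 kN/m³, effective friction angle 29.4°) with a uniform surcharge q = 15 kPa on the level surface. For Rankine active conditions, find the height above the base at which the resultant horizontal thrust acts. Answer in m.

1.14 m

K_a = 0.3415.
Triangular part P₁ = ½K_aγH² = 27.14 at H/3 = 0.9667 m; rectangular part P₂ = K_a q H = 14.85 at H/2 = 1.450 m.
ȳ = (P₁·0.9667 + P₂·1.450)/(P₁+P₂) = 1.138 m.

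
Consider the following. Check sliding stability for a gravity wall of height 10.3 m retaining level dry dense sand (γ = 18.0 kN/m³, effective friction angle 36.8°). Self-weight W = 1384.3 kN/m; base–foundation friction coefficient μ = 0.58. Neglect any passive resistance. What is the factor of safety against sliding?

K_a = tan²(45° − 36.8°/2) = 0.2508.
P_a = ½K_aγH² = 0.5×0.2508×18.0×10.3² = 239.4 kN/m, acting at H/3 = 3.433 m above the base.
FS_sliding = μW / P_a = 0.58×1384.3 / 239.4 = 3.353.

3.35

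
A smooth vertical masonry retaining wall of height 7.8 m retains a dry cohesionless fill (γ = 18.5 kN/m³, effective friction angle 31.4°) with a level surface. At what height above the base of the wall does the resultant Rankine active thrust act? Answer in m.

K_a = 0.3149.
The pressure distribution is triangular, so the resultant acts at H/3 above the base = 7.8/3 = 2.600 m.

2.60 m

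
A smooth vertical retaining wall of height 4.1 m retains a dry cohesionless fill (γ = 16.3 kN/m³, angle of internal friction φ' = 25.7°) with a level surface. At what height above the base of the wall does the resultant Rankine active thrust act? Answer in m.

1.37 m

K_a = 0.3950.
The pressure distribution is triangular, so the resultant acts at H/3 above the base = 4.1/3 = 1.367 m.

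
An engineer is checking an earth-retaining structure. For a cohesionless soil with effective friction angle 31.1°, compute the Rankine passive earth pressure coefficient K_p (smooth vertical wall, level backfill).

3.14

K_p = (1 + sin φ)/(1 − sin φ) = tan²(45° + 31.1°/2) = 3.137.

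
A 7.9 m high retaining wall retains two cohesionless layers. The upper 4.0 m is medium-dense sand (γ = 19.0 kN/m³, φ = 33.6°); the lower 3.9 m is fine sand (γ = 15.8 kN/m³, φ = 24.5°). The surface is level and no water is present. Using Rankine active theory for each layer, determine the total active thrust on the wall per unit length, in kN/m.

216 kN/m

K_a1 = tan²(45°−33.6°/2) = 0.2875; K_a2 = tan²(45°−24.5°/2) = 0.4137.
Layer 1: σ at base = K_a1 γ₁ h₁ = 21.85 kPa; P₁ = ½×21.85×4.0 = 43.70.
Layer 2: σ_v at top = γ₁h₁ = 76.00; σ_h top = K_a2×76.00 = 31.44; σ_h base = K_a2×(76.00+15.8×3.9) = 56.94.
P₂ = ½(31.44+56.94)×3.9 = 172.3. Total P_a = 43.70+172.3 = 216.0 kN/m.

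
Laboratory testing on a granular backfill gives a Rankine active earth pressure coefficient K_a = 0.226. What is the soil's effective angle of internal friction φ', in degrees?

39.1°

K_a = tan²(45° − φ/2) ⇒ 45° − φ/2 = arctan(√0.226) = 25.43°.
φ = 2(45° − 25.43°) = 39.15°.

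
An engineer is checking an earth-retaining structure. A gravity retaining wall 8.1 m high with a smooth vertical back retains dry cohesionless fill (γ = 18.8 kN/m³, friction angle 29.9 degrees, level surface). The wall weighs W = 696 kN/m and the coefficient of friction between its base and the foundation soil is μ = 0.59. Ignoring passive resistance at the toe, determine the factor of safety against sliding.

1.99

K_a = tan²(45° − 29.9°/2) = 0.3347.
P_a = ½K_aγH² = 0.5×0.3347×18.8×8.1² = 206.4 kN/m, acting at H/3 = 2.700 m above the base.
FS_sliding = μW / P_a = 0.59×696 / 206.4 = 1.989.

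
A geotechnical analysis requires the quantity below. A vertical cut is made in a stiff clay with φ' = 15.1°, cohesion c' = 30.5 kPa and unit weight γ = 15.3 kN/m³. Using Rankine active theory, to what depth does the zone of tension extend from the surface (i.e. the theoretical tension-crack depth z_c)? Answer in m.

K_a = tan²(45° − 15.1°/2) = 0.5867; √K_a = 0.7659.
The active pressure is zero where K_a γ z = 2c√K_a, so z_c = 2c/(γ√K_a) = 2×30.5/(15.3×0.7659) = 5.205 m.

5.21 m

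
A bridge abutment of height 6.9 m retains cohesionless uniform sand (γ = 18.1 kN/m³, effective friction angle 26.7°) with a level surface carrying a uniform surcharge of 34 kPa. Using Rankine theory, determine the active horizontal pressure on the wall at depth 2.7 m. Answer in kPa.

K_a = (1 − sin φ)/(1 + sin φ) = 0.3800.
σ_v = γz + q = 18.1 × 2.7 + 34 = 82.87 kPa.
σ_h = K_a σ_v = 0.3800 × 82.87 = 31.49 kPa.

31.5 kPa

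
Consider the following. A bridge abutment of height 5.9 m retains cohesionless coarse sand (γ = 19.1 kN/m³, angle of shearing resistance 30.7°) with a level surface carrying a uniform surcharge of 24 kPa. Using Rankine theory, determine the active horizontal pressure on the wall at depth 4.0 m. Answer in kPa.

32.5 kPa

K_a = (1 − sin φ)/(1 + sin φ) = 0.3240.
σ_v = γz + q = 19.1 × 4.0 + 24 = 100.4 kPa.
σ_h = K_a σ_v = 0.3240 × 100.4 = 32.53 kPa.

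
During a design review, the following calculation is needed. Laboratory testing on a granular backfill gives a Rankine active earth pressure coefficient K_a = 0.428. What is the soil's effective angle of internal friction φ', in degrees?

K_a = tan²(45° − φ/2) ⇒ 45° − φ/2 = arctan(√0.428) = 33.19°.
φ = 2(45° − 33.19°) = 23.61°.

23.6°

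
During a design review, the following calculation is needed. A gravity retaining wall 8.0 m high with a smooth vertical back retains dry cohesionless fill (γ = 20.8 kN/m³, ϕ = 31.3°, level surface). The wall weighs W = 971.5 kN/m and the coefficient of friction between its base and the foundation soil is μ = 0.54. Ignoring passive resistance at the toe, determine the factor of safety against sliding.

K_a = tan²(45° − 31.3°/2) = 0.3162.
P_a = ½K_aγH² = 0.5×0.3162×20.8×8.0² = 210.5 kN/m, acting at H/3 = 2.667 m above the base.
FS_sliding = μW / P_a = 0.54×971.5 / 210.5 = 2.493.

2.49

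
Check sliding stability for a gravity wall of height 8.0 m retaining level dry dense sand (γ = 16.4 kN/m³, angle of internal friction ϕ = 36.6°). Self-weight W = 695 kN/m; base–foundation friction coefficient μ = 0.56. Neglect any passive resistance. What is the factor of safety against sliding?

K_a = tan²(45° − 36.6°/2) = 0.2530.
P_a = ½K_aγH² = 0.5×0.2530×16.4×8.0² = 132.8 kN/m, acting at H/3 = 2.667 m above the base.
FS_sliding = μW / P_a = 0.56×695 / 132.8 = 2.932.

2.93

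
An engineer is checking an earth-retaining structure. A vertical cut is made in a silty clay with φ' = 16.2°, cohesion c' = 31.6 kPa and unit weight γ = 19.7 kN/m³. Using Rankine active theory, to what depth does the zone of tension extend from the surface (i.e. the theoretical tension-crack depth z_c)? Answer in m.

K_a = tan²(45° − 16.2°/2) = 0.5637; √K_a = 0.7508.
The active pressure is zero where K_a γ z = 2c√K_a, so z_c = 2c/(γ√K_a) = 2×31.6/(19.7×0.7508) = 4.273 m.

4.27 m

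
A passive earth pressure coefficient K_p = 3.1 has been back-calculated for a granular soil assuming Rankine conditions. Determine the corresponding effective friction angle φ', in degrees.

K_p = (1+sin φ)/(1−sin φ) ⇒ sin φ = (K_p − 1)/(K_p + 1) = 0.5122.
φ = arcsin(0.5122) = 30.81°.

30.8°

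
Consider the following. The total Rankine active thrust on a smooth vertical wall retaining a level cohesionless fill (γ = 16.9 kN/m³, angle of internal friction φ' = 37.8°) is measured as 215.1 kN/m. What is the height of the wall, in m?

K_a = 0.2400. P_a = ½ K_a γ H² ⇒ H = √(2P_a/(K_a γ)).
H = √(2×215.1/(0.2400×16.9)) = 10.30 m.

10.3 m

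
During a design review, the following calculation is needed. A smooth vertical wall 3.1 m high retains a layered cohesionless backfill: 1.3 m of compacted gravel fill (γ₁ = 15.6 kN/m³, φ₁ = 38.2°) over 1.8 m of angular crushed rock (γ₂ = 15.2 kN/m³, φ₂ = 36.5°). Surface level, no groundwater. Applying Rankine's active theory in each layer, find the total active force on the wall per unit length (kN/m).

18.6 kN/m

K_a1 = tan²(45°−38.2°/2) = 0.2358; K_a2 = tan²(45°−36.5°/2) = 0.2541.
Layer 1: σ at base = K_a1 γ₁ h₁ = 4.782 kPa; P₁ = ½×4.782×1.3 = 3.108.
Layer 2: σ_v at top = γ₁h₁ = 20.28; σ_h top = K_a2×20.28 = 5.152; σ_h base = K_a2×(20.28+15.2×1.8) = 12.10.
P₂ = ½(5.152+12.10)×1.8 = 15.53. Total P_a = 3.108+15.53 = 18.64 kN/m.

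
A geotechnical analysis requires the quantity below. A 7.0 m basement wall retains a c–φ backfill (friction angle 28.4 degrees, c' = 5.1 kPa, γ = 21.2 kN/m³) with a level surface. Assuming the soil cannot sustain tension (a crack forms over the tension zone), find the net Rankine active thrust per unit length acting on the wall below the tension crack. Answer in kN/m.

144 kN/m

K_a = 0.3554; √K_a = 0.5961.
Tension-crack depth z_c = 2c/(γ√K_a) = 2×5.1/(21.2×0.5961) = 0.8071 m.
σ_a at base = K_a γ H − 2c√K_a = 0.3554×21.2×7.0 − 2×5.1×0.5961 = 46.65 kPa.
P_a = ½ × 46.65 × (H − z_c) = 0.5×46.65×6.193 = 144.5 kN/m.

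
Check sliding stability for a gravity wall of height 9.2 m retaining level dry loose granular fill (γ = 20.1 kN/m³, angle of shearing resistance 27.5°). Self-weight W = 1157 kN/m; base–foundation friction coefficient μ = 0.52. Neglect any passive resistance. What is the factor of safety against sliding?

1.92

K_a = tan²(45° − 27.5°/2) = 0.3682.
P_a = ½K_aγH² = 0.5×0.3682×20.1×9.2² = 313.2 kN/m, acting at H/3 = 3.067 m above the base.
FS_sliding = μW / P_a = 0.52×1157 / 313.2 = 1.921.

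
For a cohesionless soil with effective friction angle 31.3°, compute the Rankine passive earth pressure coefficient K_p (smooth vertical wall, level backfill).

K_p = (1 + sin φ)/(1 − sin φ) = tan²(45° + 31.3°/2) = 3.162.

3.16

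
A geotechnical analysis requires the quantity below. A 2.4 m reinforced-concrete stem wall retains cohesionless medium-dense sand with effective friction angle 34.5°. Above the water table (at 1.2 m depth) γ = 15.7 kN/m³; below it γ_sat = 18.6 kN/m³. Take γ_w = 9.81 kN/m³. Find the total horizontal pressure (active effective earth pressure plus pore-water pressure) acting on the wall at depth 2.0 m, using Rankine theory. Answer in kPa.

15.0 kPa

K_a = (1 − sin φ)/(1 + sin φ) = 0.2768.
γ' = 18.6 − 9.81 = 8.790 kN/m³.
Effective vertical stress at 2.0 m: σ'_v = 15.7×1.2 + 8.790×0.800 = 25.87 kPa.
σ'_h = K_a σ'_v = 0.2768 × 25.87 = 7.162 kPa; u = γ_w × 0.800 = 7.848 kPa.
Total σ_h = 7.162 + 7.848 = 15.01 kPa.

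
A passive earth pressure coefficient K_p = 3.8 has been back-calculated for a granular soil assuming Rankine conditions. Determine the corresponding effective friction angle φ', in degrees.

K_p = (1+sin φ)/(1−sin φ) ⇒ sin φ = (K_p − 1)/(K_p + 1) = 0.5833.
φ = arcsin(0.5833) = 35.69°.

35.7°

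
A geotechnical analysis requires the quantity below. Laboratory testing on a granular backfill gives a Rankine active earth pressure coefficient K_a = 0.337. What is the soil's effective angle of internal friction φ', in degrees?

K_a = tan²(45° − φ/2) ⇒ 45° − φ/2 = arctan(√0.337) = 30.14°.
φ = 2(45° − 30.14°) = 29.73°.

29.7°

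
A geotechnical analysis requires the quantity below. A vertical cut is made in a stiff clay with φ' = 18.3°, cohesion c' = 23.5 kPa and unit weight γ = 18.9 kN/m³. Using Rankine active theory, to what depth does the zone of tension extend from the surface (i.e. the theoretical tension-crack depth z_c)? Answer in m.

K_a = tan²(45° − 18.3°/2) = 0.5221; √K_a = 0.7226.
The active pressure is zero where K_a γ z = 2c√K_a, so z_c = 2c/(γ√K_a) = 2×23.5/(18.9×0.7226) = 3.442 m.

3.44 m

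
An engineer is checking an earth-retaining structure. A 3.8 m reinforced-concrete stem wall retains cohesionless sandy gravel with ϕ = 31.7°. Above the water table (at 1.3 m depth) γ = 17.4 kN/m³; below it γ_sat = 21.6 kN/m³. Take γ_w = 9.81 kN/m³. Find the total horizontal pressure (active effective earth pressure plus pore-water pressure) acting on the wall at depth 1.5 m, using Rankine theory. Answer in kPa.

9.73 kPa

K_a = (1 − sin φ)/(1 + sin φ) = 0.3111.
γ' = 21.6 − 9.81 = 11.79 kN/m³.
Effective vertical stress at 1.5 m: σ'_v = 17.4×1.3 + 11.79×0.200 = 24.98 kPa.
σ'_h = K_a σ'_v = 0.3111 × 24.98 = 7.770 kPa; u = γ_w × 0.200 = 1.962 kPa.
Total σ_h = 7.770 + 1.962 = 9.732 kPa.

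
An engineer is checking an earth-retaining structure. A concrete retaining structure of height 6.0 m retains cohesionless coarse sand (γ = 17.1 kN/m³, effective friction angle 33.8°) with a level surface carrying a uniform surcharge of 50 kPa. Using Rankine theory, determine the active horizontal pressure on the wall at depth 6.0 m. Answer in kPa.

43.5 kPa

K_a = (1 − sin φ)/(1 + sin φ) = 0.2851.
σ_v = γz + q = 17.1 × 6.0 + 50 = 152.6 kPa.
σ_h = K_a σ_v = 0.2851 × 152.6 = 43.51 kPa.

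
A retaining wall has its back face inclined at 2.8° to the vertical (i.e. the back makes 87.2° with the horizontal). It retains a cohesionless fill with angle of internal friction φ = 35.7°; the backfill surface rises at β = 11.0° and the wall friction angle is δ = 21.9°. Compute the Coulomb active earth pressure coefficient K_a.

K_a = sin²(α+φ) / [sin²α · sin(α−δ) · (1 + √{sin(φ+δ)sin(φ−β) / (sin(α−δ)sin(α+β))})²].
With α = 87.2°, φ = 35.7°, δ = 21.9°, β = 11.0°: K_a = 0.2941.

0.294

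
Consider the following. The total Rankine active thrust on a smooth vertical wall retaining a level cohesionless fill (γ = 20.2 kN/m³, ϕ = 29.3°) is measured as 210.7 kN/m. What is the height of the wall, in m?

K_a = 0.3428. P_a = ½ K_a γ H² ⇒ H = √(2P_a/(K_a γ)).
H = √(2×210.7/(0.3428×20.2)) = 7.801 m.

7.80 m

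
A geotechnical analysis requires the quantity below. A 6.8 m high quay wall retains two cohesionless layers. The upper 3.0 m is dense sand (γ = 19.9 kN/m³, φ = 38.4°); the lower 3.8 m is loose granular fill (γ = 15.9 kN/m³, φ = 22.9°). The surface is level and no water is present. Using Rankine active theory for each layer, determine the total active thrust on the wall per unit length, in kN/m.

171 kN/m

K_a1 = tan²(45°−38.4°/2) = 0.2337; K_a2 = tan²(45°−22.9°/2) = 0.4398.
Layer 1: σ at base = K_a1 γ₁ h₁ = 13.95 kPa; P₁ = ½×13.95×3.0 = 20.93.
Layer 2: σ_v at top = γ₁h₁ = 59.70; σ_h top = K_a2×59.70 = 26.25; σ_h base = K_a2×(59.70+15.9×3.8) = 52.82.
P₂ = ½(26.25+52.82)×3.8 = 150.2. Total P_a = 20.93+150.2 = 171.2 kN/m.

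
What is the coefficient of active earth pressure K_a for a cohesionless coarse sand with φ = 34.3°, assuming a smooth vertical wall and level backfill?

0.279

K_a = tan²(45° − φ/2) = tan²(27.85°) = 0.2792.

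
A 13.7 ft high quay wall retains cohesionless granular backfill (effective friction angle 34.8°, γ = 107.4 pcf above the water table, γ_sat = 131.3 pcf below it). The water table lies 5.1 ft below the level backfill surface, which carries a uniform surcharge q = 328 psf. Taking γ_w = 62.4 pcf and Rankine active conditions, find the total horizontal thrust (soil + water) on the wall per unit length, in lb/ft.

5900 lb/ft

K_a = tan²(45° − φ/2) = 0.2733.
γ' = 131.3 − 62.4 = 68.90 pcf. h₂ = H − d_w = 8.6 ft.
σ'_h: at surface K_a·q = 89.64; at WT K_a(q+γd_w) = 239.3; at base K_a(q+γd_w+γ'h₂) = 401.3 psf.
P₁ = ½(89.64+239.3)×5.1 = 838.9; P₂ = ½(239.3+401.3)×8.6 = 2755; P_w = ½γ_w h₂² = 2308.
Total = 838.9+2755+2308 = 5901 lb/ft.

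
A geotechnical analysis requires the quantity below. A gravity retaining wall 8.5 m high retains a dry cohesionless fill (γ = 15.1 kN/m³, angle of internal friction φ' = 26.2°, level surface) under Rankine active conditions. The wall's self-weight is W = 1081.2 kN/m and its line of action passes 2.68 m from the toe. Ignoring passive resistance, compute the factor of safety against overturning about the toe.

K_a = tan²(45° − 26.2°/2) = 0.3874.
P_a = ½K_aγH² = 0.5×0.3874×15.1×8.5² = 211.3 kN/m, acting at H/3 = 2.833 m above the base.
Overturning moment M_o = P_a × H/3 = 211.3 × 2.833 = 598.8.
Resisting moment M_r = W × 2.68 = 1081.2 × 2.68 = 2898.
FS_overturning = M_r/M_o = 2898/598.8 = 4.839.

4.84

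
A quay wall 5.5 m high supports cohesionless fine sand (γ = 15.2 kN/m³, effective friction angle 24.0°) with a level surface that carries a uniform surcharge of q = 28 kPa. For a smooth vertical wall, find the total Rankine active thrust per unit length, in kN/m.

K_a = tan²(45° − φ/2) = 0.4217.
Soil triangle: ½ K_a γ H² = 0.5×0.4217×15.2×5.5² = 96.96 kN/m.
Surcharge rectangle: K_a q H = 0.4217×28×5.5 = 64.95 kN/m.
Total = 96.96 + 64.95 = 161.9 kN/m.

162 kN/m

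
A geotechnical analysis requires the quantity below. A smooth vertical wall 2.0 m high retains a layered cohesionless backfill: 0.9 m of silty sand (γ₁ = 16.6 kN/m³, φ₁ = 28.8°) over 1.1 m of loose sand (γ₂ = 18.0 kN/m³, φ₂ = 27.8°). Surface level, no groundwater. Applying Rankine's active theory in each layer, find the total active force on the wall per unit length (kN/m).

12.3 kN/m

K_a1 = tan²(45°−28.8°/2) = 0.3498; K_a2 = tan²(45°−27.8°/2) = 0.3639.
Layer 1: σ at base = K_a1 γ₁ h₁ = 5.225 kPa; P₁ = ½×5.225×0.9 = 2.351.
Layer 2: σ_v at top = γ₁h₁ = 14.94; σ_h top = K_a2×14.94 = 5.437; σ_h base = K_a2×(14.94+18.0×1.1) = 12.64.
P₂ = ½(5.437+12.64)×1.1 = 9.943. Total P_a = 2.351+9.943 = 12.29 kN/m.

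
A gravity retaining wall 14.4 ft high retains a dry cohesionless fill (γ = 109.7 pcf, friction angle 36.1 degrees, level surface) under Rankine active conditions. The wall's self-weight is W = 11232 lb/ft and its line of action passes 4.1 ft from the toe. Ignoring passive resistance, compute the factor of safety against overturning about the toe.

3.26

K_a = tan²(45° − 36.1°/2) = 0.2585.
P_a = ½K_aγH² = 0.5×0.2585×109.7×14.4² = 2940 lb/ft, acting at H/3 = 4.800 ft above the base.
Overturning moment M_o = P_a × H/3 = 2940 × 4.800 = 14110.
Resisting moment M_r = W × 4.1 = 11232 × 4.1 = 46050.
FS_overturning = M_r/M_o = 46050/14110 = 3.263.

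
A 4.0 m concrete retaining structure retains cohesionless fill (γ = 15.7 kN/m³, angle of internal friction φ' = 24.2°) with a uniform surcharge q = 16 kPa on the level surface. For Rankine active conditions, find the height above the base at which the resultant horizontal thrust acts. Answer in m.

K_a = 0.4185.
Triangular part P₁ = ½K_aγH² = 52.57 at H/3 = 1.333 m; rectangular part P₂ = K_a q H = 26.79 at H/2 = 2.000 m.
ȳ = (P₁·1.333 + P₂·2.000)/(P₁+P₂) = 1.558 m.

1.56 m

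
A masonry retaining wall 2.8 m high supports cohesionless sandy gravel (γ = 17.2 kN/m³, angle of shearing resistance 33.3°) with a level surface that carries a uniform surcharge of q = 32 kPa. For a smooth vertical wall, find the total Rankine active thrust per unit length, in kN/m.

45.7 kN/m

K_a = tan²(45° − φ/2) = 0.2911.
Soil triangle: ½ K_a γ H² = 0.5×0.2911×17.2×2.8² = 19.63 kN/m.
Surcharge rectangle: K_a q H = 0.2911×32×2.8 = 26.09 kN/m.
Total = 19.63 + 26.09 = 45.72 kN/m.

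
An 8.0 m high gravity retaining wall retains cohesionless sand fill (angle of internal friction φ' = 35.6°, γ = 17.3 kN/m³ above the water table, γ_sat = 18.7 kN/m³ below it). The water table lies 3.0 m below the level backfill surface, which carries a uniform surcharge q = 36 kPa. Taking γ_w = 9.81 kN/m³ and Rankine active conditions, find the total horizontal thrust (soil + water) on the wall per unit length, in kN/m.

K_a = tan²(45° − φ/2) = 0.2641.
γ' = 18.7 − 9.81 = 8.890 kN/m³. h₂ = H − d_w = 5.0 m.
σ'_h: at surface K_a·q = 9.508; at WT K_a(q+γd_w) = 23.22; at base K_a(q+γd_w+γ'h₂) = 34.96 kPa.
P₁ = ½(9.508+23.22)×3.0 = 49.09; P₂ = ½(23.22+34.96)×5.0 = 145.4; P_w = ½γ_w h₂² = 122.6.
Total = 49.09+145.4+122.6 = 317.1 kN/m.

317 kN/m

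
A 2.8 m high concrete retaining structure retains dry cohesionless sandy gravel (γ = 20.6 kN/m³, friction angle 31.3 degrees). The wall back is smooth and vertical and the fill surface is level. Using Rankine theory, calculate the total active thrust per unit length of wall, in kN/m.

K_a = tan²(45° − φ/2) = 0.3162.
P_a = ½ K_a γ H² = 0.5 × 0.3162 × 20.6 × 2.8² = 25.53 kN/m.

25.5 kN/m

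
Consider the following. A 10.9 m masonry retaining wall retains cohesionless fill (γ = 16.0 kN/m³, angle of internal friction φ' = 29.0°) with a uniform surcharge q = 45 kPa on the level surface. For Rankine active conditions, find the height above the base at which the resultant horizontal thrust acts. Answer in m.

4.25 m

K_a = 0.3470.
Triangular part P₁ = ½K_aγH² = 329.8 at H/3 = 3.633 m; rectangular part P₂ = K_a q H = 170.2 at H/2 = 5.450 m.
ȳ = (P₁·3.633 + P₂·5.450)/(P₁+P₂) = 4.252 m.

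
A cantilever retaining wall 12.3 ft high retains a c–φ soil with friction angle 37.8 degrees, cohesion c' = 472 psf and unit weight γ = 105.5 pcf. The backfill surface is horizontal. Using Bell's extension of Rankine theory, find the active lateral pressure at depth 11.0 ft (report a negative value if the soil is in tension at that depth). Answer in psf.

-184 psf

K_a = (1 − sin φ)/(1 + sin φ) = 0.2400.
σ_a = K_a γ z − 2c√K_a = 0.2400×105.5×11.0 − 2×472×0.4899 = -183.9 psf.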